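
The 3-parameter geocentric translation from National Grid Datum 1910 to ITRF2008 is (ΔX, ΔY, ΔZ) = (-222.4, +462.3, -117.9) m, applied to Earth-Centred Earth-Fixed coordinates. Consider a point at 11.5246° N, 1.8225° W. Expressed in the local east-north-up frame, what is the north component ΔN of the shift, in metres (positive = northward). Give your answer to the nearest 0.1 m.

The local north axis is (−sin φ cos λ, −sin φ sin λ, cos φ), giving ΔN = 44.411 + 2.937 − 115.523 = -68.18 m.

ΔN = -68.2 m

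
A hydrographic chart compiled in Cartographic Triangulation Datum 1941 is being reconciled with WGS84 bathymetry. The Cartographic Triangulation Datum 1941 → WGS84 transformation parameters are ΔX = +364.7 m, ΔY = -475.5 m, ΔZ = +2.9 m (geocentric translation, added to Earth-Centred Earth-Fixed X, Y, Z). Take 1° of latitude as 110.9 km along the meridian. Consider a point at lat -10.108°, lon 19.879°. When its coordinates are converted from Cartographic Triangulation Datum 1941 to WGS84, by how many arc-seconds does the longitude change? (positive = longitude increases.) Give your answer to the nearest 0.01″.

sin φ = -0.175504, cos φ = 0.984479, sin λ = 0.340035, cos λ = 0.940413.
East component: ΔE = −sin λ·ΔX + cos λ·ΔY = −(0.340035)(364.7) + (0.940413)(-475.5) = -571.18 m.
1° of latitude spans 110900 m; at latitude φ, 1° of longitude spans that × cos φ = 109178.7 m, so Δλ = -571.18 / 109178.7 × 3600 = -18.834″.

Δλ = -18.83″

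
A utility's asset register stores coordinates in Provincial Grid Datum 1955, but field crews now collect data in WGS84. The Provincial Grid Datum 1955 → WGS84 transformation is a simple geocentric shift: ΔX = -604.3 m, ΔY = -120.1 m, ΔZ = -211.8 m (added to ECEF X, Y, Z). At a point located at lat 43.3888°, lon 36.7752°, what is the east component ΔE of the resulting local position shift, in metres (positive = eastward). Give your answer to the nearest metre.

At φ = 43.3888°, λ = 36.7752°: sin φ = 0.686945, cos φ = 0.726709, sin λ = 0.598677, cos λ = 0.800991.
ΔE = −sin λ·ΔX + cos λ·ΔY = −(0.598677)·(-604.3) + (0.800991)·(-120.1) = 265.58 m.

ΔE = 266 m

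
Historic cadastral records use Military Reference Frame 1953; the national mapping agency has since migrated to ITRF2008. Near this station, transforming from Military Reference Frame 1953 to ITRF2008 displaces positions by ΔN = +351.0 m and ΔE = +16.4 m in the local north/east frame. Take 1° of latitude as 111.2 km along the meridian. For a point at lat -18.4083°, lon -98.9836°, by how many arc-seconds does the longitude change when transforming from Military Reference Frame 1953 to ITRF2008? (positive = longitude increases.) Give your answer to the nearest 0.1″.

At latitude -18.4083°, cos φ = 0.948830.
1° of longitude at this latitude = 111.2 × cos φ = 105.51 km, so Δλ = 16.4 / 105509.9 = 0.0001554° = 0.560″.

Δλ = 0.6″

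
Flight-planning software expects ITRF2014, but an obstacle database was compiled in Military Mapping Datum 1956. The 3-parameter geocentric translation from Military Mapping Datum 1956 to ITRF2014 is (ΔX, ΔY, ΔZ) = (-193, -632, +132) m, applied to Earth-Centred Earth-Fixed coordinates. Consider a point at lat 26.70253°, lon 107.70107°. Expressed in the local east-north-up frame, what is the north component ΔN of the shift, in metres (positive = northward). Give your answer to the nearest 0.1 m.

ΔN = 362.1 m

At φ = 26.70253°, λ = 107.70107°: sin φ = 0.449358, cos φ = 0.893352, sin λ = 0.952656, cos λ = -0.304051.
ΔN = −sin φ cos λ·ΔX − sin φ sin λ·ΔY + cos φ·ΔZ = −(0.449358)(-0.304051)(-193) − (0.449358)(0.952656)(-632) + (0.893352)(132) = 362.10 m.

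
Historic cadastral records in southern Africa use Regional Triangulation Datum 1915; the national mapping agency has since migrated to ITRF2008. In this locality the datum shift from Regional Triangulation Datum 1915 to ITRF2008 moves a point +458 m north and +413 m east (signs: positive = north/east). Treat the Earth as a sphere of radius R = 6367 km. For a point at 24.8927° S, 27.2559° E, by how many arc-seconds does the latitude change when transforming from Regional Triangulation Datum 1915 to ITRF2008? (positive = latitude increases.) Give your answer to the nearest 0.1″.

Δφ = 14.8″

On a sphere of radius R, 1 rad of latitude = R, so Δφ = ΔN / R = 458.0 / 6367000 = 7.1933e-05 rad = 14.837″.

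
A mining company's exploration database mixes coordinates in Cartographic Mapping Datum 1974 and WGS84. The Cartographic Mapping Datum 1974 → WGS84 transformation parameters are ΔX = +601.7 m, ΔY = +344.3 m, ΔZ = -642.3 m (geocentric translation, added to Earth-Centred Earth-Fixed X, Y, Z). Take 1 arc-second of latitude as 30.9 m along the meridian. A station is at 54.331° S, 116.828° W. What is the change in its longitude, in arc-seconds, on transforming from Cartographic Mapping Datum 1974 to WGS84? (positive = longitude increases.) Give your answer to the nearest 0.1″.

Δλ = 21.2″

sin φ = -0.812399, cos φ = 0.583102, sin λ = -0.892365, cos λ = -0.451314.
East component: ΔE = −sin λ·ΔX + cos λ·ΔY = −(-0.892365)(601.7) + (-0.451314)(344.3) = 381.55 m.
1° of latitude spans 3600 × 30.90 = 111240 m; at latitude φ, 1° of longitude spans that × cos φ = 64864.2 m, so Δλ = 381.55 / 64864.2 × 3600 = 21.176″.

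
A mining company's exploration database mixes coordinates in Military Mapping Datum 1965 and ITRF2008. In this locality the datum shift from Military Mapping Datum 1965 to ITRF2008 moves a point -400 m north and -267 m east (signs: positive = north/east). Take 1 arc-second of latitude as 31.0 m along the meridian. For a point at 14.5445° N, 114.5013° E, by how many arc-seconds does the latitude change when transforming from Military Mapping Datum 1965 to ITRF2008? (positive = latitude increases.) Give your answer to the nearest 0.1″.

Δφ = -12.9″

1″ of latitude = 31.00 m, so Δφ = -400.0 / 31.00 = -12.903″.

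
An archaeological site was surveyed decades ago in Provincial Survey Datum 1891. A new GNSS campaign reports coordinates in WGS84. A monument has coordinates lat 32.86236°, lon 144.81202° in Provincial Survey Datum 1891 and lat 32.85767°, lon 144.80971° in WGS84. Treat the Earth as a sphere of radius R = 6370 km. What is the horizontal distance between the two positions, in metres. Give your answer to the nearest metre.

Δφ = 32.85767° − 32.86236° = -0.00469°; Δλ = 144.80971° − 144.81202° = -0.00231°.
1° along a meridian = πR/180 = 111177 m.
ΔN = Δφ × 111177 = -521.4 m; ΔE = Δλ × 111177 × cos(32.86236°) = -0.00231 × 111177 × 0.839977 = -215.7 m.
Distance = √(ΔE² + ΔN²) = √((-215.7)² + (-521.4)²) = 564.3 m.

564 m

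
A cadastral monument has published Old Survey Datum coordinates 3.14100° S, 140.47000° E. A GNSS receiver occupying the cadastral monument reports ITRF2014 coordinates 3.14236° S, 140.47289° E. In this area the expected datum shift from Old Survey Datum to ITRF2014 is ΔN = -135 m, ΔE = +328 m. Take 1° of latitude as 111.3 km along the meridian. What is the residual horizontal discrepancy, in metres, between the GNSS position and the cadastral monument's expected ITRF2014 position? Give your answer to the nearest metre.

Observed coordinate differences: Δφ = -0.00136°, Δλ = +0.00289°.
Converting to metres (1° lat = 111300 m, cos φ = 0.998498): observed ΔN = -151.4 m, observed ΔE = 321.2 m.
Subtracting the expected shift leaves a residual of -151.4 − (-135) = -16.4 m north and 321.2 − (328) = -6.8 m east.
Residual distance = √((-16.4)² + (-6.8)²) = 17.7 m.

18 m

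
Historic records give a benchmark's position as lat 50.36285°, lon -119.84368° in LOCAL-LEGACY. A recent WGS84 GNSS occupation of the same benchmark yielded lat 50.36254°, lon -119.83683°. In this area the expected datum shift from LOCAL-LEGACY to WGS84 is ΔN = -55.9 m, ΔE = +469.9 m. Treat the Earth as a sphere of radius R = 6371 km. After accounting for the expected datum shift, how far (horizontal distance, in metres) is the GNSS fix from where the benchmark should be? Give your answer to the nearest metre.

Observed coordinate differences: Δφ = -0.00031°, Δλ = +0.00685°.
Converting to metres (1° lat = 111195 m, cos φ = 0.637923): observed ΔN = -34.5 m, observed ΔE = 485.9 m.
Subtracting the expected shift leaves a residual of -34.5 − (-55.9) = 21.4 m north and 485.9 − (469.9) = 16.0 m east.
Residual distance = √(21.4² + 16.0²) = 26.7 m.

27 m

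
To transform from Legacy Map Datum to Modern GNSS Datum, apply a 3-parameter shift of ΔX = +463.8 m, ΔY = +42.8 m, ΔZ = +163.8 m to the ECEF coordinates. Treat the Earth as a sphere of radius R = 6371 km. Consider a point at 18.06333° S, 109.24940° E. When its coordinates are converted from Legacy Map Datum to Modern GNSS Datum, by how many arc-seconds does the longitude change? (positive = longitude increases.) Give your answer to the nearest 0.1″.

sin φ = -0.310068, cos φ = 0.950714, sin λ = 0.944092, cos λ = -0.329681.
East component: ΔE = −sin λ·ΔX + cos λ·ΔY = −(0.944092)(463.8) + (-0.329681)(42.8) = -451.98 m.
1° of latitude spans πR/180 = 111195 m; at latitude φ, 1° of longitude spans that × cos φ = 105714.6 m, so Δλ = -451.98 / 105714.6 × 3600 = -15.392″.

Δλ = -15.4″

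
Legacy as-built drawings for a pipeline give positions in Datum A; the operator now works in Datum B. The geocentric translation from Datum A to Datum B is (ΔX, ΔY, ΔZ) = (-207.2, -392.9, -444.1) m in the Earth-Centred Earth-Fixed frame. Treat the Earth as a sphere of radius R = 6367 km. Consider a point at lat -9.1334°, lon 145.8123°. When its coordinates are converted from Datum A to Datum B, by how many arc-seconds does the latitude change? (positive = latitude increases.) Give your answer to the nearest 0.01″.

sin φ = -0.158734, cos φ = 0.987321, sin λ = 0.561906, cos λ = -0.827201.
North component: ΔN = −sin φ cos λ·ΔX − sin φ sin λ·ΔY + cos φ·ΔZ = −(-0.158734)(-0.827201)(-207.2) − (-0.158734)(0.561906)(-392.9) + (0.987321)(-444.1) = -446.31 m.
1° of latitude spans πR/180 = 111125 m, so Δφ = -446.31 / 111125 × 3600 = -14.459″.

Δφ = -14.46″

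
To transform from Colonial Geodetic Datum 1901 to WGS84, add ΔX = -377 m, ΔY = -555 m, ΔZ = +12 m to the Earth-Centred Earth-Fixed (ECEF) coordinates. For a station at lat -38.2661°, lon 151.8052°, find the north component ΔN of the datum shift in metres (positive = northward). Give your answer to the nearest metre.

The local north axis is (−sin φ cos λ, −sin φ sin λ, cos φ), giving ΔN = 205.778 − 162.397 + 9.422 = 52.80 m.

ΔN = 53 m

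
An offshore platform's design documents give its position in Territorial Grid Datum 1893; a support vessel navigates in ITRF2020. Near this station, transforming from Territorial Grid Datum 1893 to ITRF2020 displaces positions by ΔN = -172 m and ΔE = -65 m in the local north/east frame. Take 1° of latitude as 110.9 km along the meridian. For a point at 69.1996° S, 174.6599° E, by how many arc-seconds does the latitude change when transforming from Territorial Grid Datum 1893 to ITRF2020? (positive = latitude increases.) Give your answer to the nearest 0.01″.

1° of latitude = 110.9 km, so Δφ = -172.0 / 110900 = -0.0015509° = -5.583″.

Δφ = -5.58″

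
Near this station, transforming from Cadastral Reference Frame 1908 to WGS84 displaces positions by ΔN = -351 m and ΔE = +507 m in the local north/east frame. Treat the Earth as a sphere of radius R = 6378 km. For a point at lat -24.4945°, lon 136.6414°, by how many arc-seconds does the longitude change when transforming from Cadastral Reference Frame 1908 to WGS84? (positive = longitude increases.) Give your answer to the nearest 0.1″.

Δλ = 18.0″

At latitude -24.4945°, cos φ = 0.910001.
One radian of longitude at latitude φ spans R cos φ, so Δλ = ΔE / (R cos φ) = 507.0 / (6378000 × 0.910001) = 8.7354e-05 rad = 18.018″.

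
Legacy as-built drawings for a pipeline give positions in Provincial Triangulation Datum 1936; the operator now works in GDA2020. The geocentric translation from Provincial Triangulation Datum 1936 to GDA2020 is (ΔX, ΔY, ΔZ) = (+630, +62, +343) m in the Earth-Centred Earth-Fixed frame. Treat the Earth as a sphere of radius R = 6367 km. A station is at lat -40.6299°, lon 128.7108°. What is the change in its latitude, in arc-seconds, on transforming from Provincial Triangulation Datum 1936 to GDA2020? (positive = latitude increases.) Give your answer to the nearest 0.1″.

Δφ = 1.1″

sin φ = -0.651170, cos φ = 0.758932, sin λ = 0.780313, cos λ = -0.625390.
North component: ΔN = −sin φ cos λ·ΔX − sin φ sin λ·ΔY + cos φ·ΔZ = −(-0.651170)(-0.625390)(630) − (-0.651170)(0.780313)(62) + (0.758932)(343) = 35.26 m.
1° of latitude spans πR/180 = 111125 m, so Δφ = 35.26 / 111125 × 3600 = 1.142″.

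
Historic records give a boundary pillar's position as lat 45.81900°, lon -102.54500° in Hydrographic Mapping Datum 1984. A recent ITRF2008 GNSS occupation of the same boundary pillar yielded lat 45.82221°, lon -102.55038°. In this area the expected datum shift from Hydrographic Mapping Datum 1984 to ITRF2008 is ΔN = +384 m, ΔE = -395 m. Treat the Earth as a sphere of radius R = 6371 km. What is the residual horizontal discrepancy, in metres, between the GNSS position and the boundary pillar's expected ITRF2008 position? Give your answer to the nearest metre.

Observed coordinate differences: Δφ = +0.00321°, Δλ = -0.00538°.
Converting to metres (1° lat = 111195 m, cos φ = 0.696927): observed ΔN = 356.9 m, observed ΔE = -416.9 m.
Subtracting the expected shift leaves a residual of 356.9 − (384) = -27.1 m north and -416.9 − (-395) = -21.9 m east.
Residual distance = √((-27.1)² + (-21.9)²) = 34.8 m.

35 m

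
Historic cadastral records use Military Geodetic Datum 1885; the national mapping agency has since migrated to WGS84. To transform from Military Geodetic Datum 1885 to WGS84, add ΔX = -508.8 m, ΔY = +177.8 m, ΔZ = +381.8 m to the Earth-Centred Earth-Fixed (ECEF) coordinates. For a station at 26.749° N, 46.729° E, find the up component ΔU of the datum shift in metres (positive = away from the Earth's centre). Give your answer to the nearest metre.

The local up (radial) axis is (cos φ cos λ, cos φ sin λ, sin φ), giving ΔU = -311.435 + 115.606 + 171.842 = -23.99 m.

ΔU = -24 m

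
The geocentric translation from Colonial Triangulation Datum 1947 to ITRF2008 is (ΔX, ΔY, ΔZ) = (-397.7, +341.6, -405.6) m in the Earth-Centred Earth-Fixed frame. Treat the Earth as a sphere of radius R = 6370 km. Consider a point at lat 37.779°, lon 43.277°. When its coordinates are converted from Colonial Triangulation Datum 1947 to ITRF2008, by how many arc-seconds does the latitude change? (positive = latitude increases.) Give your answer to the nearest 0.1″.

sin φ = 0.612617, cos φ = 0.790380, sin λ = 0.685526, cos λ = 0.728048.
North component: ΔN = −sin φ cos λ·ΔX − sin φ sin λ·ΔY + cos φ·ΔZ = −(0.612617)(0.728048)(-397.7) − (0.612617)(0.685526)(341.6) + (0.790380)(-405.6) = -286.66 m.
1° of latitude spans πR/180 = 111177 m, so Δφ = -286.66 / 111177 × 3600 = -9.282″.

Δφ = -9.3″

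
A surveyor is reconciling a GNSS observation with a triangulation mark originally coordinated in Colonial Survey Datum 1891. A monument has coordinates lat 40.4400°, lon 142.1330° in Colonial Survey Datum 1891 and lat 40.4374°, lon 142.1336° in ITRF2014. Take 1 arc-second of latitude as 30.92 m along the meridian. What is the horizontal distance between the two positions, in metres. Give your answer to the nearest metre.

Δφ = 40.4374° − 40.4400° = -0.0026°; Δλ = 142.1336° − 142.1330° = +0.0006°.
1° of latitude = 3600 × 30.92 = 111312 m.
ΔN = Δφ × 111312 = -289.4 m; ΔE = Δλ × 111312 × cos(40.4400°) = +0.0006 × 111312 × 0.761086 = 50.8 m.
Distance = √(ΔE² + ΔN²) = √(50.8² + (-289.4)²) = 293.8 m.

294 m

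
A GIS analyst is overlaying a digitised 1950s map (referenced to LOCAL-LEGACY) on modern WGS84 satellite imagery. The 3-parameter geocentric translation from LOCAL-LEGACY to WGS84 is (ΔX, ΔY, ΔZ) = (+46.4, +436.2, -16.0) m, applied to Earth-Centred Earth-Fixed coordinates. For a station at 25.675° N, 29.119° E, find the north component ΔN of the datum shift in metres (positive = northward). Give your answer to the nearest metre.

At φ = 25.675°, λ = 29.119°: sin φ = 0.433266, cos φ = 0.901266, sin λ = 0.486625, cos λ = 0.873611.
ΔN = −sin φ cos λ·ΔX − sin φ sin λ·ΔY + cos φ·ΔZ = −(0.433266)(0.873611)(46.4) − (0.433266)(0.486625)(436.2) + (0.901266)(-16.0) = -123.95 m.

ΔN = -124 m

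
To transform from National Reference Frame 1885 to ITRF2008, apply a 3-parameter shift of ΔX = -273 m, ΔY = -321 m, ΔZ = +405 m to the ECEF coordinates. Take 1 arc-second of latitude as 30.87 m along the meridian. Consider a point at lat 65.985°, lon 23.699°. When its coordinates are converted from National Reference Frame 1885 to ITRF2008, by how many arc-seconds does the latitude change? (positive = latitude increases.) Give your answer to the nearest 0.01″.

Δφ = 16.55″

sin φ = 0.913439, cos φ = 0.406976, sin λ = 0.401932, cos λ = 0.915670.
North component: ΔN = −sin φ cos λ·ΔX − sin φ sin λ·ΔY + cos φ·ΔZ = −(0.913439)(0.915670)(-273) − (0.913439)(0.401932)(-321) + (0.406976)(405) = 511.02 m.
1° of latitude spans 3600 × 30.87 = 111132 m, so Δφ = 511.02 / 111132 × 3600 = 16.554″.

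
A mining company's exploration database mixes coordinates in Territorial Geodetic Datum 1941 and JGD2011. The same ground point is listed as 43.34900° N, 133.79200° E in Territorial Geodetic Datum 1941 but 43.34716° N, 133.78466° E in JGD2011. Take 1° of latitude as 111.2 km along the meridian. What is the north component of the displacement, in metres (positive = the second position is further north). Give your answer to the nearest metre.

Δφ = 43.34716° − 43.34900° = -0.00184°; Δλ = 133.78466° − 133.79200° = -0.00734°.
ΔN = Δφ × 111200 = -204.6 m; ΔE = Δλ × 111200 × cos(43.34900°) = -0.00734 × 111200 × 0.727186 = -593.5 m.

ΔN = -205 m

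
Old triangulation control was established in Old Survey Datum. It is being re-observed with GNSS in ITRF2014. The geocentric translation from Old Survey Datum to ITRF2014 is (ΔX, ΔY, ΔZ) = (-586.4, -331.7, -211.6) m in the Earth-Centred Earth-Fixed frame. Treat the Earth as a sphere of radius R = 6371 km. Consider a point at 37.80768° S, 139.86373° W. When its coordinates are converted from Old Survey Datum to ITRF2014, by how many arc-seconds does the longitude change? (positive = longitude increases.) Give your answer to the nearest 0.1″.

Δλ = -5.1″

sin φ = -0.613013, cos φ = 0.790073, sin λ = -0.644608, cos λ = -0.764513.
East component: ΔE = −sin λ·ΔX + cos λ·ΔY = −(-0.644608)(-586.4) + (-0.764513)(-331.7) = -124.41 m.
1° of latitude spans πR/180 = 111195 m; at latitude φ, 1° of longitude spans that × cos φ = 87852.1 m, so Δλ = -124.41 / 87852.1 × 3600 = -5.098″.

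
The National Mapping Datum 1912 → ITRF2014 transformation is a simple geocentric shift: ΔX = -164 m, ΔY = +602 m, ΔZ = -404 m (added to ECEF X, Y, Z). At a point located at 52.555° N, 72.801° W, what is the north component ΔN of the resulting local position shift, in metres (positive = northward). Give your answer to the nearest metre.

ΔN = 249 m

At φ = 52.555°, λ = -72.801°: sin φ = 0.793937, cos φ = 0.608000, sin λ = -0.955284, cos λ = 0.295691.
ΔN = −sin φ cos λ·ΔX − sin φ sin λ·ΔY + cos φ·ΔZ = −(0.793937)(0.295691)(-164) − (0.793937)(-0.955284)(602) + (0.608000)(-404) = 249.45 m.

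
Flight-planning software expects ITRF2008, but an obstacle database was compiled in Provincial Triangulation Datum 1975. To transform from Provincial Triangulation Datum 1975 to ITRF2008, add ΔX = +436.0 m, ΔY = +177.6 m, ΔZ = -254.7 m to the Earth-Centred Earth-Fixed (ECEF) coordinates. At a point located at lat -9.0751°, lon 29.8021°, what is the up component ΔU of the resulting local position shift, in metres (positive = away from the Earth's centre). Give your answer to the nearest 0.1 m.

The local up (radial) axis is (cos φ cos λ, cos φ sin λ, sin φ), giving ΔU = 373.602 + 87.163 + 40.174 = 500.94 m.

ΔU = 500.9 m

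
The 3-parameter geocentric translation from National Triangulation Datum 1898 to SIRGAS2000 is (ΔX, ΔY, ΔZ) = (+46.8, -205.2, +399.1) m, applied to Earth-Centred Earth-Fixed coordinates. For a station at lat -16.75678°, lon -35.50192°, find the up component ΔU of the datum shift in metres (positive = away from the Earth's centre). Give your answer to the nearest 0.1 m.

ΔU = 35.5 m

At φ = -16.75678°, λ = -35.50192°: sin φ = -0.288310, cos φ = 0.957537, sin λ = -0.580730, cos λ = 0.814096.
ΔU = cos φ cos λ·ΔX + cos φ sin λ·ΔY + sin φ·ΔZ = (0.957537)(0.814096)(46.8) + (0.957537)(-0.580730)(-205.2) + (-0.288310)(399.1) = 35.52 m.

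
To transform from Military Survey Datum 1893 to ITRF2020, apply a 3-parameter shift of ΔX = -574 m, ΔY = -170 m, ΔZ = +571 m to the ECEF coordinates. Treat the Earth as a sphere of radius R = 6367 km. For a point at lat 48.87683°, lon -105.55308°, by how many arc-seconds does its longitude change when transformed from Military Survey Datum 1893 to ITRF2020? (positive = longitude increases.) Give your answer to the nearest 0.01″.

sin φ = 0.753297, cos φ = 0.657680, sin λ = -0.963382, cos λ = -0.268131.
East component: ΔE = −sin λ·ΔX + cos λ·ΔY = −(-0.963382)(-574) + (-0.268131)(-170) = -507.40 m.
1° of latitude spans πR/180 = 111125 m; at latitude φ, 1° of longitude spans that × cos φ = 73084.8 m, so Δλ = -507.40 / 73084.8 × 3600 = -24.993″.

Δλ = -24.99″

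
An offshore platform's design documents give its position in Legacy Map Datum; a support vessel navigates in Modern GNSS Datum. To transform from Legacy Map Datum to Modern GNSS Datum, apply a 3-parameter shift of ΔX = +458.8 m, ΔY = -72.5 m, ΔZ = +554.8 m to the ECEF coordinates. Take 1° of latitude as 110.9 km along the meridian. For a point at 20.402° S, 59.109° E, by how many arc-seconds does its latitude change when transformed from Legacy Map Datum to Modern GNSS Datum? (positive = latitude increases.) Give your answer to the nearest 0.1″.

Δφ = 18.8″

sin φ = -0.348605, cos φ = 0.937270, sin λ = 0.858146, cos λ = 0.513406.
North component: ΔN = −sin φ cos λ·ΔX − sin φ sin λ·ΔY + cos φ·ΔZ = −(-0.348605)(0.513406)(458.8) − (-0.348605)(0.858146)(-72.5) + (0.937270)(554.8) = 580.42 m.
1° of latitude spans 110900 m, so Δφ = 580.42 / 110900 × 3600 = 18.841″.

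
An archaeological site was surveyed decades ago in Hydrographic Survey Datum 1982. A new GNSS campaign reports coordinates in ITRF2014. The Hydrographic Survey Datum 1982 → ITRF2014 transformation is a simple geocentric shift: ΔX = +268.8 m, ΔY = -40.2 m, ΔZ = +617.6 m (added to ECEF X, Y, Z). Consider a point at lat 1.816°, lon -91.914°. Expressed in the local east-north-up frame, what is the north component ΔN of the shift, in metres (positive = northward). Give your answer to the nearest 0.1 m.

At φ = 1.816°, λ = -91.914°: sin φ = 0.031690, cos φ = 0.999498, sin λ = -0.999442, cos λ = -0.033399.
ΔN = −sin φ cos λ·ΔX − sin φ sin λ·ΔY + cos φ·ΔZ = −(0.031690)(-0.033399)(268.8) − (0.031690)(-0.999442)(-40.2) + (0.999498)(617.6) = 616.30 m.

ΔN = 616.3 m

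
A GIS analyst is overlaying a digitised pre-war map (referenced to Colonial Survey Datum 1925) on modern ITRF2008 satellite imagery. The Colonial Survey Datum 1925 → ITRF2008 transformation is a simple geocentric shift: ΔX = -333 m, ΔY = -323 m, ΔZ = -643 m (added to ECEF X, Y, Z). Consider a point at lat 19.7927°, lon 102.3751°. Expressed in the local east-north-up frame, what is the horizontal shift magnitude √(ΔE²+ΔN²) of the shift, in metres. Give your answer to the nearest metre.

655 m

The local east axis at (φ, λ) is (−sin λ, cos λ, 0), so ΔE = −sin(102.3751°)·(-333) + cos(102.3751°)·(-323) = 394.49 m.
The local north axis is (−sin φ cos λ, −sin φ sin λ, cos φ), giving ΔN = -24.166 + 106.832 − 605.014 = -522.35 m.
Horizontal magnitude = √(ΔE² + ΔN²) = √(394.49² + (-522.35)²) = 654.57 m.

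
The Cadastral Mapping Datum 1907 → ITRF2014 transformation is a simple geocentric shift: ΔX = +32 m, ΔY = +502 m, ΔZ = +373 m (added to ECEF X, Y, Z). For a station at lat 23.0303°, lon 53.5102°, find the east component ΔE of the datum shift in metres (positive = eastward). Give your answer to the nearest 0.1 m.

The local east axis at (φ, λ) is (−sin λ, cos λ, 0), so ΔE = −sin(53.5102°)·32 + cos(53.5102°)·502 = 272.80 m.

ΔE = 272.8 m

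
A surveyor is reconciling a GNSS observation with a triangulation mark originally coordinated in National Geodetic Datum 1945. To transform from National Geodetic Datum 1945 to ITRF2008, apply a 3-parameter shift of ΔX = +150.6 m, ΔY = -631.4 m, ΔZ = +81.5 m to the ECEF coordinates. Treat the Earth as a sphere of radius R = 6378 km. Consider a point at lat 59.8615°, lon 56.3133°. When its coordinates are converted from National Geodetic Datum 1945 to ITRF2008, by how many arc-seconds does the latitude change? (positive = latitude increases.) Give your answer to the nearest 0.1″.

Δφ = 13.7″

sin φ = 0.864814, cos φ = 0.502092, sin λ = 0.832083, cos λ = 0.554651.
North component: ΔN = −sin φ cos λ·ΔX − sin φ sin λ·ΔY + cos φ·ΔZ = −(0.864814)(0.554651)(150.6) − (0.864814)(0.832083)(-631.4) + (0.502092)(81.5) = 423.04 m.
1° of latitude spans πR/180 = 111317 m, so Δφ = 423.04 / 111317 × 3600 = 13.681″.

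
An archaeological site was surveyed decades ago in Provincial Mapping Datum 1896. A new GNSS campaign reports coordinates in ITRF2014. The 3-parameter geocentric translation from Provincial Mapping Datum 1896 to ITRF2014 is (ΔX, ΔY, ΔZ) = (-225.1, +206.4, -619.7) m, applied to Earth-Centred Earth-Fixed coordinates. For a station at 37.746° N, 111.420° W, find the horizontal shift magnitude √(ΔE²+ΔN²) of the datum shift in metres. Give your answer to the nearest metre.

The local east axis at (φ, λ) is (−sin λ, cos λ, 0), so ΔE = −sin(-111.420°)·(-225.1) + cos(-111.420°)·206.4 = -284.93 m.
The local north axis is (−sin φ cos λ, −sin φ sin λ, cos φ), giving ΔN = -50.324 + 117.623 − 490.017 = -422.72 m.
Horizontal magnitude = √(ΔE² + ΔN²) = √((-284.93)² + (-422.72)²) = 509.78 m.

510 m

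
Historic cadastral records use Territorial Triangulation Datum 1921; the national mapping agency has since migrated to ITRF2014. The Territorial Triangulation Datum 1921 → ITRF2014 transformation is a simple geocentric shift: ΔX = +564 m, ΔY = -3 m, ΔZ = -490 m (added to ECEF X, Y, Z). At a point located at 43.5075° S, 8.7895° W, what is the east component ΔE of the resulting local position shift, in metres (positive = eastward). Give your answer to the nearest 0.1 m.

ΔE = 83.2 m

At φ = -43.5075°, λ = -8.7895°: sin φ = -0.688450, cos φ = 0.725284, sin λ = -0.152805, cos λ = 0.988256.
ΔE = −sin λ·ΔX + cos λ·ΔY = −(-0.152805)·(564) + (0.988256)·(-3) = 83.22 m.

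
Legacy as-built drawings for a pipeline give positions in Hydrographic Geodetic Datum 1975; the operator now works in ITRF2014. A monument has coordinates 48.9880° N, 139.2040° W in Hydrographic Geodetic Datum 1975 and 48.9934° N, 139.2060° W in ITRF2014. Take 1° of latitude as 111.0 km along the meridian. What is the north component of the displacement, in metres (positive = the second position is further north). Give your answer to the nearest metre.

ΔN = 599 m

Δφ = 48.9934° − 48.9880° = +0.0054°; Δλ = -139.2060° − -139.2040° = -0.0020°.
ΔN = Δφ × 111000 = 599.4 m; ΔE = Δλ × 111000 × cos(48.9880°) = -0.0020 × 111000 × 0.656217 = -145.7 m.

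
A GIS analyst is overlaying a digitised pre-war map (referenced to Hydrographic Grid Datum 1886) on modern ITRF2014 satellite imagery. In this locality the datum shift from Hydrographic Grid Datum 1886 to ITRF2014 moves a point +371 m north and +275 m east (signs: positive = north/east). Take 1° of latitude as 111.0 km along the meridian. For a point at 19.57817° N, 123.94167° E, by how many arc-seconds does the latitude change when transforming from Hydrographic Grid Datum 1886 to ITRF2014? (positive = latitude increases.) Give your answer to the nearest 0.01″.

Δφ = 12.03″

1° of latitude = 111.0 km, so Δφ = 371.0 / 111000 = 0.0033423° = 12.032″.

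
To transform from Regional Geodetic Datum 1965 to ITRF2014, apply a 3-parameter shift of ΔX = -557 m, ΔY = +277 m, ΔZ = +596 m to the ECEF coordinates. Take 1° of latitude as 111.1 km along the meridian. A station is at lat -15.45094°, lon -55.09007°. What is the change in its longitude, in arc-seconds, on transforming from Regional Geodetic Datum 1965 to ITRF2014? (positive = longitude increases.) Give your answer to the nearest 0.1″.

Δλ = -10.0″

sin φ = -0.266413, cos φ = 0.963859, sin λ = -0.820053, cos λ = 0.572288.
East component: ΔE = −sin λ·ΔX + cos λ·ΔY = −(-0.820053)(-557) + (0.572288)(277) = -298.25 m.
1° of latitude spans 111100 m; at latitude φ, 1° of longitude spans that × cos φ = 107084.7 m, so Δλ = -298.25 / 107084.7 × 3600 = -10.026″.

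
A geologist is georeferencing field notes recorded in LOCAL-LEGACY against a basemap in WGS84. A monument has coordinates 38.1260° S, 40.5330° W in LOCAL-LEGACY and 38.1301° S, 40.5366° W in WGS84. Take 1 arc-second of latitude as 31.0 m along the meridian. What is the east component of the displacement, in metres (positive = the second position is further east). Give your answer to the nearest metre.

Δφ = -38.1301° − -38.1260° = -0.0041°; Δλ = -40.5366° − -40.5330° = -0.0036°.
1° of latitude = 3600 × 31.00 = 111600 m.
ΔN = Δφ × 111600 = -457.6 m; ΔE = Δλ × 111600 × cos(-38.1260°) = -0.0036 × 111600 × 0.786655 = -316.0 m.

ΔE = -316 m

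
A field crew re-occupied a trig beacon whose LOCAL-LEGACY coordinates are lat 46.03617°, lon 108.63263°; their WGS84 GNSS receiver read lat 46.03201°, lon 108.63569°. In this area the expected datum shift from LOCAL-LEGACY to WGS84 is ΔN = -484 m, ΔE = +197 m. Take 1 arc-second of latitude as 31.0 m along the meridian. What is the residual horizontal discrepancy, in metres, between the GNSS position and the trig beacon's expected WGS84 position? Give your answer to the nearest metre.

45 m

Observed coordinate differences: Δφ = -0.00416°, Δλ = +0.00306°.
Converting to metres (1° lat = 111600 m, cos φ = 0.694204): observed ΔN = -464.3 m, observed ΔE = 237.1 m.
Subtracting the expected shift leaves a residual of -464.3 − (-484) = 19.7 m north and 237.1 − (197) = 40.1 m east.
Residual distance = √(19.7² + 40.1²) = 44.7 m.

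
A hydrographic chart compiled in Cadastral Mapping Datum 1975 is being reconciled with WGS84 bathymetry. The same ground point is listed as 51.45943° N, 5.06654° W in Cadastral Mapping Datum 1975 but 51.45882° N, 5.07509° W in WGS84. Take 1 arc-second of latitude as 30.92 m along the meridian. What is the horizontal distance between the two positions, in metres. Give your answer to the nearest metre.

Δφ = 51.45882° − 51.45943° = -0.00061°; Δλ = -5.07509° − -5.06654° = -0.00855°.
1° of latitude = 3600 × 30.92 = 111312 m.
ΔN = Δφ × 111312 = -67.9 m; ΔE = Δλ × 111312 × cos(51.45943°) = -0.00855 × 111312 × 0.623069 = -593.0 m.
Distance = √(ΔE² + ΔN²) = √((-593.0)² + (-67.9)²) = 596.9 m.

597 m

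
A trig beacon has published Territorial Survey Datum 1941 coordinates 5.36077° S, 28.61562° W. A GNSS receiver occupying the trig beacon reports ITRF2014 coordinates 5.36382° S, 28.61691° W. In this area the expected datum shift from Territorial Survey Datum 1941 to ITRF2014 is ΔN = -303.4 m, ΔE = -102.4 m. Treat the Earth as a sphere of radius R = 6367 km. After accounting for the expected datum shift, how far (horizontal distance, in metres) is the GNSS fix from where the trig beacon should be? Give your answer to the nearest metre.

Observed coordinate differences: Δφ = -0.00305°, Δλ = -0.00129°.
Converting to metres (1° lat = 111125 m, cos φ = 0.995626): observed ΔN = -338.9 m, observed ΔE = -142.7 m.
Subtracting the expected shift leaves a residual of -338.9 − (-303.4) = -35.5 m north and -142.7 − (-102.4) = -40.3 m east.
Residual distance = √((-35.5)² + (-40.3)²) = 53.7 m.

54 m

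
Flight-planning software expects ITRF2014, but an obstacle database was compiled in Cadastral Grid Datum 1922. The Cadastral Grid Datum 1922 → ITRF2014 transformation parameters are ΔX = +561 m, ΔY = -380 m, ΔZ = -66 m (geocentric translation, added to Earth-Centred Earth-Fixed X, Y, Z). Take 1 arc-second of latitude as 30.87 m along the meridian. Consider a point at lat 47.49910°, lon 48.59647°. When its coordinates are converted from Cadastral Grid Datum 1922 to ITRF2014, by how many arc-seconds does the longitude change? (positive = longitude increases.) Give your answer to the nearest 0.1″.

Δλ = -32.2″

sin φ = 0.737267, cos φ = 0.675602, sin λ = 0.750070, cos λ = 0.661358.
East component: ΔE = −sin λ·ΔX + cos λ·ΔY = −(0.750070)(561) + (0.661358)(-380) = -672.11 m.
1° of latitude spans 3600 × 30.87 = 111132 m; at latitude φ, 1° of longitude spans that × cos φ = 75081.0 m, so Δλ = -672.11 / 75081.0 × 3600 = -32.226″.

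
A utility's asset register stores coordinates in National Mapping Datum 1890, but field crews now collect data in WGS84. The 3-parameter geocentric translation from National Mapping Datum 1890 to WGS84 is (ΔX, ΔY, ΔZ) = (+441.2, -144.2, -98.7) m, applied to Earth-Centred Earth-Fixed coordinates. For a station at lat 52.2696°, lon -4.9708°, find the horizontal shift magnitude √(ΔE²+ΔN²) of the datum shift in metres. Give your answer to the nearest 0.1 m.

431.0 m

The local east axis at (φ, λ) is (−sin λ, cos λ, 0), so ΔE = −sin(-4.9708°)·441.2 + cos(-4.9708°)·(-144.2) = -105.43 m.
The local north axis is (−sin φ cos λ, −sin φ sin λ, cos φ), giving ΔN = -347.632 − 9.882 − 60.399 = -417.91 m.
Horizontal magnitude = √(ΔE² + ΔN²) = √((-105.43)² + (-417.91)²) = 431.01 m.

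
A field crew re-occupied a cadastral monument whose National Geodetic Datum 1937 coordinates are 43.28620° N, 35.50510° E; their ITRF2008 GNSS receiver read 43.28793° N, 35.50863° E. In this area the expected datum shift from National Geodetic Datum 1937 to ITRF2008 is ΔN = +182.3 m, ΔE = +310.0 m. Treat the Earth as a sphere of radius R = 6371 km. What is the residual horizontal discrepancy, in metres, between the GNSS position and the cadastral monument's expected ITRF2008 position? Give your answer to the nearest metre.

26 m

Observed coordinate differences: Δφ = +0.00173°, Δλ = +0.00353°.
Converting to metres (1° lat = 111195 m, cos φ = 0.727938): observed ΔN = 192.4 m, observed ΔE = 285.7 m.
Subtracting the expected shift leaves a residual of 192.4 − (182.3) = 10.1 m north and 285.7 − (310.0) = -24.3 m east.
Residual distance = √(10.1² + (-24.3)²) = 26.3 m.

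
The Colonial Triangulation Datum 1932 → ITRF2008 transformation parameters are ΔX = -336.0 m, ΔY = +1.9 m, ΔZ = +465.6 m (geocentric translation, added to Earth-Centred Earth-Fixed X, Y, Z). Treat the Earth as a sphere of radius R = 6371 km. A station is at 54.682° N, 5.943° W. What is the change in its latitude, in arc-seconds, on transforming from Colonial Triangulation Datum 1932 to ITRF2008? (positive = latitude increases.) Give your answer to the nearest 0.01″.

sin φ = 0.815956, cos φ = 0.578114, sin λ = -0.103539, cos λ = 0.994625.
North component: ΔN = −sin φ cos λ·ΔX − sin φ sin λ·ΔY + cos φ·ΔZ = −(0.815956)(0.994625)(-336.0) − (0.815956)(-0.103539)(1.9) + (0.578114)(465.6) = 542.02 m.
1° of latitude spans πR/180 = 111195 m, so Δφ = 542.02 / 111195 × 3600 = 17.548″.

Δφ = 17.55″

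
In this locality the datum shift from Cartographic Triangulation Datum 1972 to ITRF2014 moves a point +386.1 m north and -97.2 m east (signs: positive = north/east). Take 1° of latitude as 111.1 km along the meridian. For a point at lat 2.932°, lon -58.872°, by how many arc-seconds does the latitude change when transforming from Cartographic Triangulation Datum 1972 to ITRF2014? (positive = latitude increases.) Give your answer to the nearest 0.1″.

1° of latitude = 111.1 km, so Δφ = 386.1 / 111100 = 0.0034752° = 12.511″.

Δφ = 12.5″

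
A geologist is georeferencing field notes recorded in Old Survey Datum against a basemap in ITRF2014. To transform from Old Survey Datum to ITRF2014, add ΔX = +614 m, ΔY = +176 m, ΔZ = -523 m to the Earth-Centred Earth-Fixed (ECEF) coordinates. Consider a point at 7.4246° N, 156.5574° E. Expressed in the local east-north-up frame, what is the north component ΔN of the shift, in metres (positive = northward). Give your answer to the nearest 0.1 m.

At φ = 7.4246°, λ = 156.5574°: sin φ = 0.129221, cos φ = 0.991616, sin λ = 0.397830, cos λ = -0.917459.
ΔN = −sin φ cos λ·ΔX − sin φ sin λ·ΔY + cos φ·ΔZ = −(0.129221)(-0.917459)(614) − (0.129221)(0.397830)(176) + (0.991616)(-523) = -454.87 m.

ΔN = -454.9 m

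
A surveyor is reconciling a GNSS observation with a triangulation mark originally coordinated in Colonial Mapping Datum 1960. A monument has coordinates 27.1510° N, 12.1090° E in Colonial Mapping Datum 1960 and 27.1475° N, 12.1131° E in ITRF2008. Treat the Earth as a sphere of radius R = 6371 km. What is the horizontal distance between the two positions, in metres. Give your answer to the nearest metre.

Δφ = 27.1475° − 27.1510° = -0.0035°; Δλ = 12.1131° − 12.1090° = +0.0041°.
1° along a meridian = πR/180 = 111195 m.
ΔN = Δφ × 111195 = -389.2 m; ΔE = Δλ × 111195 × cos(27.1510°) = +0.0041 × 111195 × 0.889807 = 405.7 m.
Distance = √(ΔE² + ΔN²) = √(405.7² + (-389.2)²) = 562.2 m.

562 m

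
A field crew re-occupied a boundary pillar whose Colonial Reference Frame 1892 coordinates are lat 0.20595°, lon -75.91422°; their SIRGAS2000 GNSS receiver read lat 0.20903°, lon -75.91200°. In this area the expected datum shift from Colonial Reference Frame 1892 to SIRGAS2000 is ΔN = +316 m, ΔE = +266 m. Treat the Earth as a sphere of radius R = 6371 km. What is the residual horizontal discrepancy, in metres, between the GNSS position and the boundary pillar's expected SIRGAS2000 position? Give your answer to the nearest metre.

Observed coordinate differences: Δφ = +0.00308°, Δλ = +0.00222°.
Converting to metres (1° lat = 111195 m, cos φ = 0.999994): observed ΔN = 342.5 m, observed ΔE = 246.9 m.
Subtracting the expected shift leaves a residual of 342.5 − (316) = 26.5 m north and 246.9 − (266) = -19.1 m east.
Residual distance = √(26.5² + (-19.1)²) = 32.7 m.

33 m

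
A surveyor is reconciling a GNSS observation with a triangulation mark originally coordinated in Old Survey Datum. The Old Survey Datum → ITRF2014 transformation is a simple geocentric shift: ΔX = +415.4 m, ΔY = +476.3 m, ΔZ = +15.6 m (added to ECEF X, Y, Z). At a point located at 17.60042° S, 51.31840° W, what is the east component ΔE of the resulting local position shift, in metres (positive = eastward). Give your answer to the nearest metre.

At φ = -17.60042°, λ = -51.31840°: sin φ = -0.302377, cos φ = 0.953188, sin λ = -0.780631, cos λ = 0.624992.
ΔE = −sin λ·ΔX + cos λ·ΔY = −(-0.780631)·(415.4) + (0.624992)·(476.3) = 621.96 m.

ΔE = 622 m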